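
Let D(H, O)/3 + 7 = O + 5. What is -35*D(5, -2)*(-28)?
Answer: -11760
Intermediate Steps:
D(H, O) = -6 + 3*O (D(H, O) = -21 + 3*(O + 5) = -21 + 3*(5 + O) = -21 + (15 + 3*O) = -6 + 3*O)
-35*D(5, -2)*(-28) = -35*(-6 + 3*(-2))*(-28) = -35*(-6 - 6)*(-28) = -35*(-12)*(-28) = 420*(-28) = -11760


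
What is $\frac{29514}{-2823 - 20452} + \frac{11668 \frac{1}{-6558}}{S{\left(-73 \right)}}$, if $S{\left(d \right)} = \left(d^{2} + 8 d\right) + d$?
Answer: $- \frac{226137577591}{178280541600} \approx -1.2684$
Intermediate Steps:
$S{\left(d \right)} = d^{2} + 9 d$
$\frac{29514}{-2823 - 20452} + \frac{11668 \frac{1}{-6558}}{S{\left(-73 \right)}} = \frac{29514}{-2823 - 20452} + \frac{11668 \frac{1}{-6558}}{\left(-73\right) \left(9 - 73\right)} = \frac{29514}{-23275} + \frac{11668 \left(- \frac{1}{6558}\right)}{\left(-73\right) \left(-64\right)} = 29514 \left(- \frac{1}{23275}\right) - \frac{5834}{3279 \cdot 4672} = - \frac{29514}{23275} - \frac{2917}{7659744} = - \frac{226137577591}{178280541600}$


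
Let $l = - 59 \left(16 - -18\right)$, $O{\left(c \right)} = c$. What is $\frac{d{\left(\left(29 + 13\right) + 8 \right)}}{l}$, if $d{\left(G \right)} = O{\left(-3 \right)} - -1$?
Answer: $\frac{1}{1003} \approx 0.00099701$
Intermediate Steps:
$d{\left(G \right)} = -2$ ($d{\left(G \right)} = -3 - -1 = -3 + 1 = -2$)
$l = -2006$ ($l = - 59 \left(16 + 18\right) = \left(-59\right) 34 = -2006$)
$\frac{d{\left(\left(29 + 13\right) + 8 \right)}}{l} = - \frac{2}{-2006} = \left(-2\right) \left(- \frac{1}{2006}\right) = \frac{1}{1003}$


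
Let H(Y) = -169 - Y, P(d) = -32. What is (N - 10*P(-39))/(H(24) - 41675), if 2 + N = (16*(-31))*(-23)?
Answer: -5863/20934 ≈ -0.28007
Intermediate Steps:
N = 11406 (N = -2 + (16*(-31))*(-23) = -2 - 496*(-23) = -2 + 11408 = 11406)
(N - 10*P(-39))/(H(24) - 41675) = (11406 - 10*(-32))/((-169 - 1*24) - 41675) = (11406 + 320)/((-169 - 24) - 41675) = 11726/(-193 - 41675) = 11726/(-41868) = 11726*(-1/41868) = -5863/20934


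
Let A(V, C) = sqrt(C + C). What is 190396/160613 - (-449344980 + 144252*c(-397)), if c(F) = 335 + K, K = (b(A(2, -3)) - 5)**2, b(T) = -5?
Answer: 62092240746076/160613 ≈ 3.8660e+8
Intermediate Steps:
A(V, C) = sqrt(2)*sqrt(C) (A(V, C) = sqrt(2*C) = sqrt(2)*sqrt(C))
K = 100 (K = (-5 - 5)**2 = (-10)**2 = 100)
c(F) = 435 (c(F) = 335 + 100 = 435)
190396/160613 - (-449344980 + 144252*c(-397)) = 190396/160613 - 144252/(1/(-3115 + 435)) = 190396*(1/160613) - 144252/(1/(-2680)) = 190396/160613 - 144252/(-1/2680) = 190396/160613 - 144252*(-2680) = 190396/160613 + 386595360 = 62092240746076/160613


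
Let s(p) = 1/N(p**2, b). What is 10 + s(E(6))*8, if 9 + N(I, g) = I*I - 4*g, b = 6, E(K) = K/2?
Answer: 61/6 ≈ 10.167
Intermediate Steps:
E(K) = K/2 (E(K) = K*(1/2) = K/2)
N(I, g) = -9 + I**2 - 4*g (N(I, g) = -9 + (I*I - 4*g) = -9 + (I**2 - 4*g) = -9 + I**2 - 4*g)
s(p) = 1/(-33 + p**4) (s(p) = 1/(-9 + (p**2)**2 - 4*6) = 1/(-9 + p**4 - 24) = 1/(-33 + p**4))
10 + s(E(6))*8 = 10 + 8/(-33 + ((1/2)*6)**4) = 10 + 8/(-33 + 3**4) = 10 + 8/(-33 + 81) = 10 + 8/48 = 10 + (1/48)*8 = 10 + 1/6 = 61/6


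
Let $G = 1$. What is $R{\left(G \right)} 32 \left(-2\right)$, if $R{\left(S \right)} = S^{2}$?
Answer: $-64$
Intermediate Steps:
$R{\left(G \right)} 32 \left(-2\right) = 1^{2} \cdot 32 \left(-2\right) = 1 \cdot 32 \left(-2\right) = 32 \left(-2\right) = -64$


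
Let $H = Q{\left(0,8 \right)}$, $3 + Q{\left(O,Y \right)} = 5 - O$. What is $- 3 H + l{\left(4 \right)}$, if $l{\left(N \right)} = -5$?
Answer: $-11$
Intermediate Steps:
$Q{\left(O,Y \right)} = 2 - O$ ($Q{\left(O,Y \right)} = -3 - \left(-5 + O\right) = 2 - O$)
$H = 2$ ($H = 2 - 0 = 2 + 0 = 2$)
$- 3 H + l{\left(4 \right)} = \left(-3\right) 2 - 5 = -6 - 5 = -11$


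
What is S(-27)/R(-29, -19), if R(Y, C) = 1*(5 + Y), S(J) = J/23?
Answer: 9/184 ≈ 0.048913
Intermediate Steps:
S(J) = J/23 (S(J) = J*(1/23) = J/23)
R(Y, C) = 5 + Y
S(-27)/R(-29, -19) = ((1/23)*(-27))/(5 - 29) = -27/23/(-24) = -27/23*(-1/24) = 9/184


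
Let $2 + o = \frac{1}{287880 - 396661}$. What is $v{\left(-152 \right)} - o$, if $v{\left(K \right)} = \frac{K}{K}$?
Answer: $\frac{326344}{108781} \approx 3.0$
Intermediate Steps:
$v{\left(K \right)} = 1$
$o = - \frac{217563}{108781}$ ($o = -2 + \frac{1}{287880 - 396661} = -2 + \frac{1}{-108781} = -2 - \frac{1}{108781} = - \frac{217563}{108781} \approx -2.0$)
$v{\left(-152 \right)} - o = 1 - - \frac{217563}{108781} = 1 + \frac{217563}{108781} = \frac{326344}{108781}$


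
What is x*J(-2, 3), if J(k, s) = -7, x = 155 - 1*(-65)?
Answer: -1540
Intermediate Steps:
x = 220 (x = 155 + 65 = 220)
x*J(-2, 3) = 220*(-7) = -1540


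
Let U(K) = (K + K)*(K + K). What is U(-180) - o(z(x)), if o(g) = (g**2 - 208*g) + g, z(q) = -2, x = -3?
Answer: 129182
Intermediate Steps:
U(K) = 4*K**2 (U(K) = (2*K)*(2*K) = 4*K**2)
o(g) = g**2 - 207*g
U(-180) - o(z(x)) = 4*(-180)**2 - (-2)*(-207 - 2) = 4*32400 - (-2)*(-209) = 129600 - 1*418 = 129600 - 418 = 129182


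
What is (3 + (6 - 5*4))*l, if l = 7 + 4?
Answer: -121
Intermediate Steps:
l = 11
(3 + (6 - 5*4))*l = (3 + (6 - 5*4))*11 = (3 + (6 - 20))*11 = (3 - 14)*11 = -11*11 = -121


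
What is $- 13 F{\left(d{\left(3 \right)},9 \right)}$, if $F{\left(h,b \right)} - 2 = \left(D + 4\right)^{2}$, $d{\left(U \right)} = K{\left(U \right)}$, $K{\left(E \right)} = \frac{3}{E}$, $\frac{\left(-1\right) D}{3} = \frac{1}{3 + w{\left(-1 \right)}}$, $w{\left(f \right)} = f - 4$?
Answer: $- \frac{1677}{4} \approx -419.25$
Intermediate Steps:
$w{\left(f \right)} = -4 + f$
$D = \frac{3}{2}$ ($D = - \frac{3}{3 - 5} = - \frac{3}{-2} = \left(-3\right) \left(- \frac{1}{2}\right) = \frac{3}{2} \approx 1.5$)
$d{\left(U \right)} = \frac{3}{U}$
$F{\left(h,b \right)} = \frac{129}{4}$ ($F{\left(h,b \right)} = 2 + \left(\frac{3}{2} + 4\right)^{2} = 2 + \left(\frac{11}{2}\right)^{2} = 2 + \frac{121}{4} = \frac{129}{4}$)
$- 13 F{\left(d{\left(3 \right)},9 \right)} = \left(-13\right) \frac{129}{4} = - \frac{1677}{4}$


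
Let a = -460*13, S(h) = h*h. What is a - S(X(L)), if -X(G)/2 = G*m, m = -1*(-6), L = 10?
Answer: -20380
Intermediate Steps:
m = 6
X(G) = -12*G (X(G) = -2*G*6 = -12*G)
S(h) = h**2
a = -5980
a - S(X(L)) = -5980 - (-12*10)**2 = -5980 - 1*(-120)**2 = -5980 - 1*14400 = -5980 - 14400 = -20380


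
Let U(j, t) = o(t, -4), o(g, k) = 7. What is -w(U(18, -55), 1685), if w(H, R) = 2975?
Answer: -2975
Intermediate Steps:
U(j, t) = 7
-w(U(18, -55), 1685) = -1*2975 = -2975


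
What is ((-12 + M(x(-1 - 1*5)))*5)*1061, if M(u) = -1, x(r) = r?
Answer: -68965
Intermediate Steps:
((-12 + M(x(-1 - 1*5)))*5)*1061 = ((-12 - 1)*5)*1061 = -13*5*1061 = -65*1061 = -68965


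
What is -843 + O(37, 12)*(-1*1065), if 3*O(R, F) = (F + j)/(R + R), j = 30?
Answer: -38646/37 ≈ -1044.5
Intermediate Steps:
O(R, F) = (30 + F)/(6*R) (O(R, F) = ((F + 30)/(R + R))/3 = ((30 + F)/((2*R)))/3 = ((30 + F)*(1/(2*R)))/3 = ((30 + F)/(2*R))/3 = (30 + F)/(6*R))
-843 + O(37, 12)*(-1*1065) = -843 + ((⅙)*(30 + 12)/37)*(-1*1065) = -843 + ((⅙)*(1/37)*42)*(-1065) = -843 + (7/37)*(-1065) = -843 - 7455/37 = -38646/37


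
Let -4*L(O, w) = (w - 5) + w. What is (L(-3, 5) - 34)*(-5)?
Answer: 705/4 ≈ 176.25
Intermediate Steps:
L(O, w) = 5/4 - w/2 (L(O, w) = -((w - 5) + w)/4 = -((-5 + w) + w)/4 = -(-5 + 2*w)/4 = 5/4 - w/2)
(L(-3, 5) - 34)*(-5) = ((5/4 - 1/2*5) - 34)*(-5) = ((5/4 - 5/2) - 34)*(-5) = (-5/4 - 34)*(-5) = -141/4*(-5) = 705/4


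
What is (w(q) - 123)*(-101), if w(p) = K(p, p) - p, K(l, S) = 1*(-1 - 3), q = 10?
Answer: 13837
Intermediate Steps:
K(l, S) = -4 (K(l, S) = 1*(-4) = -4)
w(p) = -4 - p
(w(q) - 123)*(-101) = ((-4 - 1*10) - 123)*(-101) = ((-4 - 10) - 123)*(-101) = (-14 - 123)*(-101) = -137*(-101) = 13837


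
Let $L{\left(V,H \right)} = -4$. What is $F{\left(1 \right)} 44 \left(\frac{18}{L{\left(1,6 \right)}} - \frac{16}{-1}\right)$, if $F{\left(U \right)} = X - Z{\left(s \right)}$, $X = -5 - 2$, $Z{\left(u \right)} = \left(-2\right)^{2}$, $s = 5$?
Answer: $-5566$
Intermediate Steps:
$Z{\left(u \right)} = 4$
$X = -7$ ($X = -5 - 2 = -7$)
$F{\left(U \right)} = -11$ ($F{\left(U \right)} = -7 - 4 = -11$)
$F{\left(1 \right)} 44 \left(\frac{18}{L{\left(1,6 \right)}} - \frac{16}{-1}\right) = \left(-11\right) 44 \left(\frac{18}{-4} - \frac{16}{-1}\right) = - 484 \left(18 \left(- \frac{1}{4}\right) - -16\right) = - 484 \left(- \frac{9}{2} + 16\right) = \left(-484\right) \frac{23}{2} = -5566$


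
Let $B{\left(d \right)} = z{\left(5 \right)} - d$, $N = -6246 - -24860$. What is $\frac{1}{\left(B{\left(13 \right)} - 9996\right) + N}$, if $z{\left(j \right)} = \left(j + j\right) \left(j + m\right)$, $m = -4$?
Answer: $\frac{1}{8615} \approx 0.00011608$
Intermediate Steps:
$z{\left(j \right)} = 2 j \left(-4 + j\right)$ ($z{\left(j \right)} = \left(j + j\right) \left(j - 4\right) = 2 j \left(-4 + j\right)$)
$N = 18614$ ($N = -6246 + 24860 = 18614$)
$B{\left(d \right)} = 10 - d$ ($B{\left(d \right)} = 2 \cdot 5 \left(-4 + 5\right) - d = 2 \cdot 5 \cdot 1 - d = 10 - d$)
$\frac{1}{\left(B{\left(13 \right)} - 9996\right) + N} = \frac{1}{\left(\left(10 - 13\right) - 9996\right) + 18614} = \frac{1}{\left(-3 - 9996\right) + 18614} = \frac{1}{-9999 + 18614} = \frac{1}{8615}$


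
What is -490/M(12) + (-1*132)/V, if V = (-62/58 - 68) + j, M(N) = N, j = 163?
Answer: -57529/1362 ≈ -42.239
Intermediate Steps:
V = 2724/29 (V = (-62/58 - 68) + 163 = (-62*1/58 - 68) + 163 = (-31/29 - 68) + 163 = -2003/29 + 163 = 2724/29 ≈ 93.931)
-490/M(12) + (-1*132)/V = -490/12 + (-1*132)/(2724/29) = -490*1/12 - 132*29/2724 = -245/6 - 319/227 = -57529/1362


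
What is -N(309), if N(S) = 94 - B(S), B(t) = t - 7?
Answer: 208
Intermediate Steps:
B(t) = -7 + t
N(S) = 101 - S (N(S) = 94 - (-7 + S) = 94 + (7 - S) = 101 - S)
-N(309) = -(101 - 1*309) = -(101 - 309) = -1*(-208) = 208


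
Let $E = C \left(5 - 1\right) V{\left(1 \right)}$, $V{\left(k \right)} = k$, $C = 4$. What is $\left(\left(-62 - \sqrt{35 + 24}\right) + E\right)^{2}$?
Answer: $\left(46 + \sqrt{59}\right)^{2} \approx 2881.7$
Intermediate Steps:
$E = 16$ ($E = 4 \left(5 - 1\right) 1 = 4 \cdot 4 \cdot 1 = 16 \cdot 1 = 16$)
$\left(\left(-62 - \sqrt{35 + 24}\right) + E\right)^{2} = \left(\left(-62 - \sqrt{35 + 24}\right) + 16\right)^{2} = \left(\left(-62 - \sqrt{59}\right) + 16\right)^{2} = \left(-46 - \sqrt{59}\right)^{2}$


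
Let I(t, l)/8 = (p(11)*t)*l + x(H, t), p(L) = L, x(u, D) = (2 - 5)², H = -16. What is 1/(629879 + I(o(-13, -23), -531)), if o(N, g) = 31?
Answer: -1/818617 ≈ -1.2216e-6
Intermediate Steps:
x(u, D) = 9 (x(u, D) = (-3)² = 9)
I(t, l) = 72 + 88*l*t (I(t, l) = 8*((11*t)*l + 9) = 8*(11*l*t + 9) = 8*(9 + 11*l*t) = 72 + 88*l*t)
1/(629879 + I(o(-13, -23), -531)) = 1/(629879 + (72 + 88*(-531)*31)) = 1/(629879 + (72 - 1448568)) = 1/(629879 - 1448496) = 1/(-818617) = -1/818617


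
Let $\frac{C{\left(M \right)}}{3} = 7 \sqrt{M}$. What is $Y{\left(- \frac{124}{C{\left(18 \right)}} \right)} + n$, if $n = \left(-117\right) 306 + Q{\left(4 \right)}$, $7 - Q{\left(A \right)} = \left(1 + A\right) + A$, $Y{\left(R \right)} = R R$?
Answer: $- \frac{142098388}{3969} \approx -35802.0$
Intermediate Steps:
$C{\left(M \right)} = 21 \sqrt{M}$ ($C{\left(M \right)} = 3 \cdot 7 \sqrt{M} = 21 \sqrt{M}$)
$Y{\left(R \right)} = R^{2}$
$Q{\left(A \right)} = 6 - 2 A$ ($Q{\left(A \right)} = 7 - \left(\left(1 + A\right) + A\right) = 7 - \left(1 + 2 A\right) = 6 - 2 A$)
$n = -35804$ ($n = \left(-117\right) 306 + \left(6 - 8\right) = -35802 + \left(6 - 8\right) = -35802 - 2 = -35804$)
$Y{\left(- \frac{124}{C{\left(18 \right)}} \right)} + n = \left(- \frac{124}{21 \sqrt{18}}\right)^{2} - 35804 = \left(- \frac{124}{21 \cdot 3 \sqrt{2}}\right)^{2} - 35804 = \left(- \frac{124}{63 \sqrt{2}}\right)^{2} - 35804 = \left(- 124 \frac{\sqrt{2}}{126}\right)^{2} - 35804 = \left(- \frac{62 \sqrt{2}}{63}\right)^{2} - 35804 = \frac{7688}{3969} - 35804 = - \frac{142098388}{3969}$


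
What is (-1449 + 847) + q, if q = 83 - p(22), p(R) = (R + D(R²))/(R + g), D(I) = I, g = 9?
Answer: -16595/31 ≈ -535.32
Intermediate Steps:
p(R) = (R + R²)/(9 + R) (p(R) = (R + R²)/(R + 9) = (R + R²)/(9 + R))
q = 2067/31 (q = 83 - 22*(1 + 22)/(9 + 22) = 83 - 22*23/31 = 83 - 1*506/31 = 83 - 506/31 = 2067/31 ≈ 66.677)
(-1449 + 847) + q = (-1449 + 847) + 2067/31 = -602 + 2067/31 = -16595/31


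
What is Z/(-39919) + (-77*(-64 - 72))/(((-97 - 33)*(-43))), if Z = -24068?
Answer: 25116904/10143055 ≈ 2.4763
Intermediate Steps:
Z/(-39919) + (-77*(-64 - 72))/(((-97 - 33)*(-43))) = -24068/(-39919) + (-77*(-64 - 72))/(((-97 - 33)*(-43))) = -24068*(-1/39919) + (-77*(-136))/((-130*(-43))) = 2188/3629 + 10472/5590 = 2188/3629 + 10472*(1/5590) = 2188/3629 + 5236/2795 = 25116904/10143055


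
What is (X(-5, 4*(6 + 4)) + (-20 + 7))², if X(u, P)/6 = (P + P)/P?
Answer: 1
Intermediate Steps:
X(u, P) = 12 (X(u, P) = 6*((P + P)/P) = 6*((2*P)/P) = 6*2 = 12)
(X(-5, 4*(6 + 4)) + (-20 + 7))² = (12 + (-20 + 7))² = (12 - 13)² = (-1)² = 1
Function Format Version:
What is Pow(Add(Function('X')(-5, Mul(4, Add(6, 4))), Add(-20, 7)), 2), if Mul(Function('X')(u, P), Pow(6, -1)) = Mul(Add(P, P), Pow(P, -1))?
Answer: 1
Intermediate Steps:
Function('X')(u, P) = 12 (Function('X')(u, P) = Mul(6, Mul(Add(P, P), Pow(P, -1))) = Mul(6, Mul(Mul(2, P), Pow(P, -1))) = Mul(6, 2) = 12)
Pow(Add(Function('X')(-5, Mul(4, Add(6, 4))), Add(-20, 7)), 2) = Pow(Add(12, Add(-20, 7)), 2) = Pow(Add(12, -13), 2) = Pow(-1, 2) = 1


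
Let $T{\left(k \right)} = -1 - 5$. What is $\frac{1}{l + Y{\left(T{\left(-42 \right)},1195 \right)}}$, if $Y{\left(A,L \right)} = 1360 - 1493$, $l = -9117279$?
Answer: $- \frac{1}{9117412} \approx -1.0968 \cdot 10^{-7}$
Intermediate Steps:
$T{\left(k \right)} = -6$ ($T{\left(k \right)} = -1 - 5 = -6$)
$Y{\left(A,L \right)} = -133$
$\frac{1}{l + Y{\left(T{\left(-42 \right)},1195 \right)}} = \frac{1}{-9117279 - 133} = \frac{1}{-9117412} = - \frac{1}{9117412}$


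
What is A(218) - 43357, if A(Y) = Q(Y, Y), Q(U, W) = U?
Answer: -43139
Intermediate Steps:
A(Y) = Y
A(218) - 43357 = 218 - 43357 = -43139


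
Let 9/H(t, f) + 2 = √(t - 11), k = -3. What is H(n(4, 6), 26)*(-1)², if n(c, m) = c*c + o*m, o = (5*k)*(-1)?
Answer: 18/91 + 9*√95/91 ≈ 1.1618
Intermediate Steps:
o = 15 (o = (5*(-3))*(-1) = -15*(-1) = 15)
n(c, m) = c² + 15*m (n(c, m) = c*c + 15*m = c² + 15*m)
H(t, f) = 9/(-2 + √(-11 + t)) (H(t, f) = 9/(-2 + √(t - 11)) = 9/(-2 + √(-11 + t)))
H(n(4, 6), 26)*(-1)² = (9/(-2 + √(-11 + (4² + 15*6))))*(-1)² = (9/(-2 + √(-11 + (16 + 90))))*1 = (9/(-2 + √(-11 + 106)))*1 = (9/(-2 + √95))*1 = 9/(-2 + √95)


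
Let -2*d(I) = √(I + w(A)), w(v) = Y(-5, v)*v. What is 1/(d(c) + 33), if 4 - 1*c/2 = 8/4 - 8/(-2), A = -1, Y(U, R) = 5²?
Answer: 132/4385 + 2*I*√29/4385 ≈ 0.030103 + 0.0024562*I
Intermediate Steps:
Y(U, R) = 25
w(v) = 25*v
c = -4 (c = 8 - 2*(8/4 - 8/(-2)) = 8 - 2*(8*(¼) - 8*(-½)) = 8 - 2*(2 + 4) = 8 - 2*6 = 8 - 12 = -4)
d(I) = -√(-25 + I)/2 (d(I) = -√(I + 25*(-1))/2 = -√(I - 25)/2 = -√(-25 + I)/2)
1/(d(c) + 33) = 1/(-√(-25 - 4)/2 + 33) = 1/(-I*√29/2 + 33) = 1/(33 - I*√29/2)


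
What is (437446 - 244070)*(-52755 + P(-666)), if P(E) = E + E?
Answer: -10459127712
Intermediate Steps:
P(E) = 2*E
(437446 - 244070)*(-52755 + P(-666)) = (437446 - 244070)*(-52755 + 2*(-666)) = 193376*(-52755 - 1332) = 193376*(-54087) = -10459127712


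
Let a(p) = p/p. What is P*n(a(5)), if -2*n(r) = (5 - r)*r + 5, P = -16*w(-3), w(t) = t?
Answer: -216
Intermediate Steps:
P = 48 (P = -16*(-3) = 48)
a(p) = 1
n(r) = -5/2 - r*(5 - r)/2 (n(r) = -((5 - r)*r + 5)/2 = -(r*(5 - r) + 5)/2 = -(5 + r*(5 - r))/2 = -5/2 - r*(5 - r)/2)
P*n(a(5)) = 48*(-5/2 + (½)*1² - 5/2*1) = 48*(-5/2 + (½)*1 - 5/2) = 48*(-5/2 + ½ - 5/2) = 48*(-9/2) = -216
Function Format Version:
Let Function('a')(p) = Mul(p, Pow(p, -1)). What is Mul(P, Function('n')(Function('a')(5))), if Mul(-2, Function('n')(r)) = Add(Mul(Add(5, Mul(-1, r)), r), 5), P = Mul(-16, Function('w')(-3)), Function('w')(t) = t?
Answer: -216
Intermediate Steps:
P = 48 (P = Mul(-16, -3) = 48)
Function('a')(p) = 1
Function('n')(r) = Add(Rational(-5, 2), Mul(Rational(-1, 2), r, Add(5, Mul(-1, r)))) (Function('n')(r) = Mul(Rational(-1, 2), Add(Mul(Add(5, Mul(-1, r)), r), 5)) = Mul(Rational(-1, 2), Add(Mul(r, Add(5, Mul(-1, r))), 5)) = Mul(Rational(-1, 2), Add(5, Mul(r, Add(5, Mul(-1, r))))) = Add(Rational(-5, 2), Mul(Rational(-1, 2), r, Add(5, Mul(-1, r)))))
Mul(P, Function('n')(Function('a')(5))) = Mul(48, Add(Rational(-5, 2), Mul(Rational(1, 2), Pow(1, 2)), Mul(Rational(-5, 2), 1))) = Mul(48, Add(Rational(-5, 2), Mul(Rational(1, 2), 1), Rational(-5, 2))) = Mul(48, Add(Rational(-5, 2), Rational(1, 2), Rational(-5, 2))) = Mul(48, Rational(-9, 2)) = -216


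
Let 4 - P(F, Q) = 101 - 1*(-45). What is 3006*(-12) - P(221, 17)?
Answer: -35930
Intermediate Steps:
P(F, Q) = -142 (P(F, Q) = 4 - (101 - 1*(-45)) = 4 - (101 + 45) = 4 - 1*146 = 4 - 146 = -142)
3006*(-12) - P(221, 17) = 3006*(-12) - 1*(-142) = -36072 + 142 = -35930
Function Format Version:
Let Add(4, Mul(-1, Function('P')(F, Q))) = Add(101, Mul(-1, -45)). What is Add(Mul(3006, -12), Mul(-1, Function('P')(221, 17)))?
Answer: -35930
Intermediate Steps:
Function('P')(F, Q) = -142 (Function('P')(F, Q) = Add(4, Mul(-1, Add(101, Mul(-1, -45)))) = Add(4, Mul(-1, Add(101, 45))) = Add(4, Mul(-1, 146)) = Add(4, -146) = -142)
Add(Mul(3006, -12), Mul(-1, Function('P')(221, 17))) = Add(Mul(3006, -12), Mul(-1, -142)) = Add(-36072, 142) = -35930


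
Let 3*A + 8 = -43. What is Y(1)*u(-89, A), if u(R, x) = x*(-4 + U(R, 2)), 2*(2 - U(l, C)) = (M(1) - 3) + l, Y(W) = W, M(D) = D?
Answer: -1479/2 ≈ -739.50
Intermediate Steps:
A = -17 (A = -8/3 + (1/3)*(-43) = -8/3 - 43/3 = -17)
U(l, C) = 3 - l/2 (U(l, C) = 2 - ((1 - 3) + l)/2 = 2 - (-2 + l)/2 = 2 + (1 - l/2) = 3 - l/2)
u(R, x) = x*(-1 - R/2) (u(R, x) = x*(-4 + (3 - R/2)) = x*(-1 - R/2))
Y(1)*u(-89, A) = 1*(-1/2*(-17)*(2 - 89)) = 1*(-1/2*(-17)*(-87)) = 1*(-1479/2) = -1479/2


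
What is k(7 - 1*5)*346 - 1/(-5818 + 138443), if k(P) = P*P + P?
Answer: 275329499/132625 ≈ 2076.0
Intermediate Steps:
k(P) = P + P**2 (k(P) = P**2 + P = P + P**2)
k(7 - 1*5)*346 - 1/(-5818 + 138443) = ((7 - 1*5)*(1 + (7 - 1*5)))*346 - 1/(-5818 + 138443) = ((7 - 5)*(1 + (7 - 5)))*346 - 1/132625 = (2*(1 + 2))*346 - 1*1/132625 = (2*3)*346 - 1/132625 = 6*346 - 1/132625 = 2076 - 1/132625 = 275329499/132625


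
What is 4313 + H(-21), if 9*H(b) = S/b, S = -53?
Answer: 815210/189 ≈ 4313.3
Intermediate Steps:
H(b) = -53/(9*b) (H(b) = (-53/b)/9 = -53/(9*b))
4313 + H(-21) = 4313 - 53/9/(-21) = 4313 - 53/9*(-1/21) = 4313 + 53/189 = 815210/189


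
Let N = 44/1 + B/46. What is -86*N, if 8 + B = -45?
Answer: -84753/23 ≈ -3684.9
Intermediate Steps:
B = -53 (B = -8 - 45 = -53)
N = 1971/46 (N = 44/1 - 53/46 = 44*1 - 53*1/46 = 44 - 53/46 = 1971/46 ≈ 42.848)
-86*N = -86*1971/46 = -84753/23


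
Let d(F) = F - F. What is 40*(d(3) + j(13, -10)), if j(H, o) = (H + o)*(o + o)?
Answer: -2400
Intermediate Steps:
d(F) = 0
j(H, o) = 2*o*(H + o) (j(H, o) = (H + o)*(2*o) = 2*o*(H + o))
40*(d(3) + j(13, -10)) = 40*(0 + 2*(-10)*(13 - 10)) = 40*(0 + 2*(-10)*3) = 40*(0 - 60) = 40*(-60) = -2400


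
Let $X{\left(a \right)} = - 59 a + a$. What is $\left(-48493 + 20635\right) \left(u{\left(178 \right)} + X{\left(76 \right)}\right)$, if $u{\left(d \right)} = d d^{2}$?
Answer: $-156989413152$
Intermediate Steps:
$X{\left(a \right)} = - 58 a$
$u{\left(d \right)} = d^{3}$
$\left(-48493 + 20635\right) \left(u{\left(178 \right)} + X{\left(76 \right)}\right) = \left(-48493 + 20635\right) \left(178^{3} - 4408\right) = - 27858 \left(5639752 - 4408\right) = \left(-27858\right) 5635344 = -156989413152$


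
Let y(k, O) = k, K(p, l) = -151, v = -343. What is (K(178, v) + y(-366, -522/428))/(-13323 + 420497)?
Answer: -517/407174 ≈ -0.0012697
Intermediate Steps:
(K(178, v) + y(-366, -522/428))/(-13323 + 420497) = (-151 - 366)/(-13323 + 420497) = -517/407174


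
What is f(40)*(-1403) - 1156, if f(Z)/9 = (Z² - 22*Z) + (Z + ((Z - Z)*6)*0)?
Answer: -9597676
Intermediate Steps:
f(Z) = -189*Z + 9*Z² (f(Z) = 9*((Z² - 22*Z) + (Z + ((Z - Z)*6)*0)) = 9*((Z² - 22*Z) + (Z + (0*6)*0)) = 9*((Z² - 22*Z) + (Z + 0*0)) = 9*((Z² - 22*Z) + (Z + 0)) = 9*((Z² - 22*Z) + Z) = 9*(Z² - 21*Z) = -189*Z + 9*Z²)
f(40)*(-1403) - 1156 = (9*40*(-21 + 40))*(-1403) - 1156 = (9*40*19)*(-1403) - 1156 = 6840*(-1403) - 1156 = -9596520 - 1156 = -9597676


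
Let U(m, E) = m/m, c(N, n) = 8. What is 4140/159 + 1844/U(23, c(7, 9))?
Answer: 99112/53 ≈ 1870.0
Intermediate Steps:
U(m, E) = 1
4140/159 + 1844/U(23, c(7, 9)) = 4140/159 + 1844/1 = 4140*(1/159) + 1844*1 = 1380/53 + 1844 = 99112/53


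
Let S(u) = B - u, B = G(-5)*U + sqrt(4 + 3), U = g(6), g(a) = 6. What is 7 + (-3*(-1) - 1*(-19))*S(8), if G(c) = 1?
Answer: -37 + 22*sqrt(7) ≈ 21.207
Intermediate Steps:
U = 6
B = 6 + sqrt(7) (B = 1*6 + sqrt(4 + 3) = 6 + sqrt(7) ≈ 8.6458)
S(u) = 6 + sqrt(7) - u (S(u) = (6 + sqrt(7)) - u = 6 + sqrt(7) - u)
7 + (-3*(-1) - 1*(-19))*S(8) = 7 + (-3*(-1) - 1*(-19))*(6 + sqrt(7) - 1*8) = 7 + (3 + 19)*(6 + sqrt(7) - 8) = 7 + 22*(-2 + sqrt(7)) = 7 + (-44 + 22*sqrt(7)) = -37 + 22*sqrt(7)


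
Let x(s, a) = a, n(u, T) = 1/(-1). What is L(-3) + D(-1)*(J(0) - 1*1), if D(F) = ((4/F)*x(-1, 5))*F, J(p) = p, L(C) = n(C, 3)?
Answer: -21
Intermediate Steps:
n(u, T) = -1
L(C) = -1
D(F) = 20 (D(F) = ((4/F)*5)*F = (20/F)*F = 20)
L(-3) + D(-1)*(J(0) - 1*1) = -1 + 20*(0 - 1*1) = -1 + 20*(0 - 1) = -1 + 20*(-1) = -1 - 20 = -21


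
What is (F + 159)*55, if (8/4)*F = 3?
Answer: 17655/2 ≈ 8827.5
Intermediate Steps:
F = 3/2 (F = (½)*3 = 3/2 ≈ 1.5000)
(F + 159)*55 = (3/2 + 159)*55 = (321/2)*55 = 17655/2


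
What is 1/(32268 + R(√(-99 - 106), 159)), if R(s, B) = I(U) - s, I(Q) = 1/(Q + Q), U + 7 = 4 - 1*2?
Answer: 3226790/104121757541 + 100*I*√205/104121757541 ≈ 3.0991e-5 + 1.3751e-8*I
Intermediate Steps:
U = -5 (U = -7 + (4 - 1*2) = -7 + (4 - 2) = -7 + 2 = -5)
I(Q) = 1/(2*Q)
R(s, B) = -⅒ - s (R(s, B) = (½)/(-5) - s = (½)*(-⅕) - s = -⅒ - s)
1/(32268 + R(√(-99 - 106), 159)) = 1/(32268 + (-⅒ - √(-99 - 106))) = 1/(32268 + (-⅒ - √(-205))) = 1/(32268 + (-⅒ - I*√205)) = 1/(322679/10 - I*√205)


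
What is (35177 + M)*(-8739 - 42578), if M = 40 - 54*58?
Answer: -1646505945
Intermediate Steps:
M = -3092 (M = 40 - 3132 = -3092)
(35177 + M)*(-8739 - 42578) = (35177 - 3092)*(-8739 - 42578) = 32085*(-51317) = -1646505945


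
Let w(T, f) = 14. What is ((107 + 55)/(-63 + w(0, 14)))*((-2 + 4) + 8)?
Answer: -1620/49 ≈ -33.061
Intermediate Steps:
((107 + 55)/(-63 + w(0, 14)))*((-2 + 4) + 8) = ((107 + 55)/(-63 + 14))*((-2 + 4) + 8) = (162/(-49))*(2 + 8) = (162*(-1/49))*10 = -162/49*10 = -1620/49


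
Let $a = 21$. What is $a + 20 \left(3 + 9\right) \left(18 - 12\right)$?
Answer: $1461$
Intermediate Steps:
$a + 20 \left(3 + 9\right) \left(18 - 12\right) = 21 + 20 \left(3 + 9\right) \left(18 - 12\right) = 21 + 20 \cdot 12 \cdot 6 = 21 + 20 \cdot 72 = 21 + 1440 = 1461$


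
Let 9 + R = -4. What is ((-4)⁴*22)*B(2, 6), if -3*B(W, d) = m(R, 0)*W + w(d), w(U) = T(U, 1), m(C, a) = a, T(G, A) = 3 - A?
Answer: -11264/3 ≈ -3754.7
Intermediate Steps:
R = -13 (R = -9 - 4 = -13)
w(U) = 2 (w(U) = 3 - 1*1 = 3 - 1 = 2)
B(W, d) = -⅔ (B(W, d) = -(0*W + 2)/3 = -(0 + 2)/3 = -⅓*2 = -⅔)
((-4)⁴*22)*B(2, 6) = ((-4)⁴*22)*(-⅔) = (256*22)*(-⅔) = 5632*(-⅔) = -11264/3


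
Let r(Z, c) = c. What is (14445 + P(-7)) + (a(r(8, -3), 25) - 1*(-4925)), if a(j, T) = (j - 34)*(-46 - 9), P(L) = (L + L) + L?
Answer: 21384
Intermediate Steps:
P(L) = 3*L (P(L) = 2*L + L = 3*L)
a(j, T) = 1870 - 55*j (a(j, T) = (-34 + j)*(-55) = 1870 - 55*j)
(14445 + P(-7)) + (a(r(8, -3), 25) - 1*(-4925)) = (14445 + 3*(-7)) + ((1870 - 55*(-3)) - 1*(-4925)) = (14445 - 21) + ((1870 + 165) + 4925) = 14424 + (2035 + 4925) = 14424 + 6960 = 21384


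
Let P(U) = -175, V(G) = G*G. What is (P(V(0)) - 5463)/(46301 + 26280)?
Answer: -5638/72581 ≈ -0.077679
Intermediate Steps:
V(G) = G²
(P(V(0)) - 5463)/(46301 + 26280) = (-175 - 5463)/(46301 + 26280) = -5638/72581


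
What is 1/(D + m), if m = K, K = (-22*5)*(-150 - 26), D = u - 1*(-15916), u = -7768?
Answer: 1/27508 ≈ 3.6353e-5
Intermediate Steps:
D = 8148 (D = -7768 - 1*(-15916) = -7768 + 15916 = 8148)
K = 19360 (K = -110*(-176) = 19360)
m = 19360
1/(D + m) = 1/(8148 + 19360) = 1/27508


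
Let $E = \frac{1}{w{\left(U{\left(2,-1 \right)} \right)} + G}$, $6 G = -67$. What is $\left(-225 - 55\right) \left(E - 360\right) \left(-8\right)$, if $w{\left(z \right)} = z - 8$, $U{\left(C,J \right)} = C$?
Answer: $- \frac{83072640}{103} \approx -8.0653 \cdot 10^{5}$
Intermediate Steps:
$w{\left(z \right)} = -8 + z$
$G = - \frac{67}{6}$ ($G = \frac{1}{6} \left(-67\right) = - \frac{67}{6} \approx -11.167$)
$E = - \frac{6}{103}$ ($E = \frac{1}{\left(-8 + 2\right) - \frac{67}{6}} = \frac{1}{-6 - \frac{67}{6}} = \frac{1}{- \frac{103}{6}} = - \frac{6}{103} \approx -0.058252$)
$\left(-225 - 55\right) \left(E - 360\right) \left(-8\right) = \left(-225 - 55\right) \left(- \frac{6}{103} - 360\right) \left(-8\right) = \left(-280\right) \left(- \frac{37086}{103}\right) \left(-8\right) = \frac{10384080}{103} \left(-8\right) = - \frac{83072640}{103}$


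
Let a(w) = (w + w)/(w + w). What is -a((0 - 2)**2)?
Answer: -1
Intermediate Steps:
a(w) = 1 (a(w) = (2*w)/((2*w)) = (2*w)*(1/(2*w)) = 1)
-a((0 - 2)**2) = -1*1 = -1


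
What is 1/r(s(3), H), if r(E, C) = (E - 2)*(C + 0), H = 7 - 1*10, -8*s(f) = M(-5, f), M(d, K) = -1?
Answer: 8/45 ≈ 0.17778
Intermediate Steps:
s(f) = ⅛ (s(f) = -⅛*(-1) = ⅛)
H = -3 (H = 7 - 10 = -3)
r(E, C) = C*(-2 + E) (r(E, C) = (-2 + E)*C = C*(-2 + E))
1/r(s(3), H) = 1/(-3*(-2 + ⅛)) = 1/(-3*(-15/8)) = 1/(45/8) = 8/45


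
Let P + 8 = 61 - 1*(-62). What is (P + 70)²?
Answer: 34225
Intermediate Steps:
P = 115 (P = -8 + (61 - 1*(-62)) = -8 + (61 + 62) = -8 + 123 = 115)
(P + 70)² = (115 + 70)² = 185² = 34225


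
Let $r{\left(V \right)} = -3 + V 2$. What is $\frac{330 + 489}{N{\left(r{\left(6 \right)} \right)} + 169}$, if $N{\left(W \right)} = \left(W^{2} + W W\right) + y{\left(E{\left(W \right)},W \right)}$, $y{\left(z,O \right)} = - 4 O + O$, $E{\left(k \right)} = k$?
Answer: $\frac{819}{304} \approx 2.6941$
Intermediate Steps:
$y{\left(z,O \right)} = - 3 O$
$r{\left(V \right)} = -3 + 2 V$
$N{\left(W \right)} = - 3 W + 2 W^{2}$ ($N{\left(W \right)} = \left(W^{2} + W W\right) - 3 W = \left(W^{2} + W^{2}\right) - 3 W = 2 W^{2} - 3 W = - 3 W + 2 W^{2}$)
$\frac{330 + 489}{N{\left(r{\left(6 \right)} \right)} + 169} = \frac{330 + 489}{\left(-3 + 2 \cdot 6\right) \left(-3 + 2 \left(-3 + 2 \cdot 6\right)\right) + 169} = \frac{819}{\left(-3 + 12\right) \left(-3 + 2 \left(-3 + 12\right)\right) + 169} = \frac{819}{9 \left(-3 + 2 \cdot 9\right) + 169} = \frac{819}{9 \left(-3 + 18\right) + 169} = \frac{819}{9 \cdot 15 + 169} = \frac{819}{135 + 169} = \frac{819}{304}$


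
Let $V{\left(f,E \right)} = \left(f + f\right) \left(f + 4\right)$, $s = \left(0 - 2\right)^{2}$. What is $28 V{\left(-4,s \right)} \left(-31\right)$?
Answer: $0$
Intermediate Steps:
$s = 4$ ($s = \left(-2\right)^{2} = 4$)
$V{\left(f,E \right)} = 2 f \left(4 + f\right)$
$28 V{\left(-4,s \right)} \left(-31\right) = 28 \cdot 2 \left(-4\right) \left(4 - 4\right) \left(-31\right) = 28 \cdot 2 \left(-4\right) 0 \left(-31\right) = 28 \cdot 0 \left(-31\right) = 0 \left(-31\right) = 0$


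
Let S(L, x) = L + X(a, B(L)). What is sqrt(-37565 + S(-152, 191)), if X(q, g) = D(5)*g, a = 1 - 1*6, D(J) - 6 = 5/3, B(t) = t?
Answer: I*sqrt(349941)/3 ≈ 197.19*I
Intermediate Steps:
D(J) = 23/3 (D(J) = 6 + 5/3 = 23/3)
a = -5 (a = 1 - 6 = -5)
X(q, g) = 23*g/3
S(L, x) = 26*L/3 (S(L, x) = L + 23*L/3 = 26*L/3)
sqrt(-37565 + S(-152, 191)) = sqrt(-37565 + (26/3)*(-152)) = sqrt(-37565 - 3952/3) = sqrt(-116647/3) = I*sqrt(349941)/3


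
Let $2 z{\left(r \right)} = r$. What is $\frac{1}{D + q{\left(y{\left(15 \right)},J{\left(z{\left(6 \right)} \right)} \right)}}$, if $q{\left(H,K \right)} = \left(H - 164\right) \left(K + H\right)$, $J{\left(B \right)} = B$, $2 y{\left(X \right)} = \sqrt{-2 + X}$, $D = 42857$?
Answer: $\frac{677892}{28719749837} + \frac{1288 \sqrt{13}}{28719749837} \approx 2.3765 \cdot 10^{-5}$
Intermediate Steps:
$z{\left(r \right)} = \frac{r}{2}$
$y{\left(X \right)} = \frac{\sqrt{-2 + X}}{2}$
$q{\left(H,K \right)} = \left(-164 + H\right) \left(H + K\right)$
$\frac{1}{D + q{\left(y{\left(15 \right)},J{\left(z{\left(6 \right)} \right)} \right)}} = \frac{1}{42857 - \left(- \frac{13}{4} - \frac{\sqrt{-2 + 15}}{2} \cdot \frac{1}{2} \cdot 6 + 164 \cdot \frac{1}{2} \cdot 6 + 164 \cdot \frac{1}{2} \sqrt{-2 + 15}\right)} = \frac{1}{42857 - \left(492 - \frac{13}{4} - \frac{\sqrt{13}}{2} \cdot 3 + 164 \cdot \frac{1}{2} \sqrt{13}\right)} = \frac{1}{42857 + \left(\frac{13}{4} - 82 \sqrt{13} - 492 + \frac{3 \sqrt{13}}{2}\right)} = \frac{1}{42857 - \left(\frac{1955}{4} + \frac{161 \sqrt{13}}{2}\right)} = \frac{1}{\frac{169473}{4} - \frac{161 \sqrt{13}}{2}}$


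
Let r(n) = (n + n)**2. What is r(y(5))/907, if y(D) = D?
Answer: 100/907 ≈ 0.11025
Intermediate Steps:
r(n) = 4*n**2 (r(n) = (2*n)**2 = 4*n**2)
r(y(5))/907 = (4*5**2)/907 = (4*25)*(1/907) = 100*(1/907) = 100/907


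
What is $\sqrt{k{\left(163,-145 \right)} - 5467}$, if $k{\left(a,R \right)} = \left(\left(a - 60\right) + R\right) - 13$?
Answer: $i \sqrt{5522} \approx 74.31 i$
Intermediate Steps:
$k{\left(a,R \right)} = -73 + R + a$ ($k{\left(a,R \right)} = \left(\left(-60 + a\right) + R\right) - 13 = \left(-60 + R + a\right) - 13 = -73 + R + a$)
$\sqrt{k{\left(163,-145 \right)} - 5467} = \sqrt{\left(-73 - 145 + 163\right) - 5467} = \sqrt{-55 - 5467} = \sqrt{-5522} = i \sqrt{5522}$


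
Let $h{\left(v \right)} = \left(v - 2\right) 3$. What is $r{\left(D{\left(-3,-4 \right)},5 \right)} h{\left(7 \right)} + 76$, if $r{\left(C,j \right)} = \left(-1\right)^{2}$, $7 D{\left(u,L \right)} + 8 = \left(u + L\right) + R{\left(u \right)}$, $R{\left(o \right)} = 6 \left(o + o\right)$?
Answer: $91$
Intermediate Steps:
$R{\left(o \right)} = 12 o$ ($R{\left(o \right)} = 6 \cdot 2 o = 12 o$)
$D{\left(u,L \right)} = - \frac{8}{7} + \frac{L}{7} + \frac{13 u}{7}$ ($D{\left(u,L \right)} = - \frac{8}{7} + \frac{\left(u + L\right) + 12 u}{7} = - \frac{8}{7} + \frac{\left(L + u\right) + 12 u}{7} = - \frac{8}{7} + \frac{L + 13 u}{7} = - \frac{8}{7} + \left(\frac{L}{7} + \frac{13 u}{7}\right) = - \frac{8}{7} + \frac{L}{7} + \frac{13 u}{7}$)
$r{\left(C,j \right)} = 1$
$h{\left(v \right)} = -6 + 3 v$ ($h{\left(v \right)} = \left(-2 + v\right) 3 = -6 + 3 v$)
$r{\left(D{\left(-3,-4 \right)},5 \right)} h{\left(7 \right)} + 76 = 1 \left(-6 + 3 \cdot 7\right) + 76 = 1 \left(-6 + 21\right) + 76 = 1 \cdot 15 + 76 = 15 + 76 = 91$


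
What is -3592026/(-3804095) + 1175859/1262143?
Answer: 9006729814323/4801311875585 ≈ 1.8759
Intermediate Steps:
-3592026/(-3804095) + 1175859/1262143 = -3592026*(-1/3804095) + 1175859*(1/1262143) = 3592026/3804095 + 1175859/1262143 = 9006729814323/4801311875585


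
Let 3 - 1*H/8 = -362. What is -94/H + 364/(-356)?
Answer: -137043/129940 ≈ -1.0547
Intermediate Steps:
H = 2920 (H = 24 - 8*(-362) = 24 + 2896 = 2920)
-94/H + 364/(-356) = -94/2920 + 364/(-356) = -94*1/2920 + 364*(-1/356) = -47/1460 - 91/89 = -137043/129940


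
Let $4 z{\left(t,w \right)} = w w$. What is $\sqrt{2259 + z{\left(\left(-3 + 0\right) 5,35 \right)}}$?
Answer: $\frac{\sqrt{10261}}{2} \approx 50.648$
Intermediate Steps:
$z{\left(t,w \right)} = \frac{w^{2}}{4}$ ($z{\left(t,w \right)} = \frac{w w}{4} = \frac{w^{2}}{4}$)
$\sqrt{2259 + z{\left(\left(-3 + 0\right) 5,35 \right)}} = \sqrt{2259 + \frac{35^{2}}{4}} = \sqrt{2259 + \frac{1}{4} \cdot 1225} = \sqrt{2259 + \frac{1225}{4}} = \sqrt{\frac{10261}{4}} = \frac{\sqrt{10261}}{2}$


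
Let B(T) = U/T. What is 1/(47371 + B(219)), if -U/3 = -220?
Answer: 73/3458303 ≈ 2.1109e-5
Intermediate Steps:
U = 660 (U = -3*(-220) = 660)
B(T) = 660/T
1/(47371 + B(219)) = 1/(47371 + 660/219) = 1/(47371 + 660*(1/219)) = 1/(47371 + 220/73) = 1/(3458303/73) = 73/3458303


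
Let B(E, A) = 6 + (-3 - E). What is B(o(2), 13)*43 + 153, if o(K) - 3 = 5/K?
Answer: 91/2 ≈ 45.500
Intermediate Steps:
o(K) = 3 + 5/K
B(E, A) = 3 - E
B(o(2), 13)*43 + 153 = (3 - (3 + 5/2))*43 + 153 = (3 - 1*11/2)*43 + 153 = (3 - 11/2)*43 + 153 = -5/2*43 + 153 = -215/2 + 153 = 91/2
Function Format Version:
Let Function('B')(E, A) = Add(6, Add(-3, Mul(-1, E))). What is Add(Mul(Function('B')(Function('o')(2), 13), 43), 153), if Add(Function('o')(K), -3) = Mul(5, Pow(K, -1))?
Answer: Rational(91, 2) ≈ 45.500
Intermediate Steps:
Function('o')(K) = Add(3, Mul(5, Pow(K, -1)))
Function('B')(E, A) = Add(3, Mul(-1, E))
Add(Mul(Function('B')(Function('o')(2), 13), 43), 153) = Add(Mul(Add(3, Mul(-1, Add(3, Mul(5, Pow(2, -1))))), 43), 153) = Add(Mul(Add(3, Mul(-1, Add(3, Mul(5, Rational(1, 2))))), 43), 153) = Add(Mul(Add(3, Mul(-1, Add(3, Rational(5, 2)))), 43), 153) = Add(Mul(Add(3, Mul(-1, Rational(11, 2))), 43), 153) = Add(Mul(Add(3, Rational(-11, 2)), 43), 153) = Add(Mul(Rational(-5, 2), 43), 153) = Add(Rational(-215, 2), 153) = Rational(91, 2)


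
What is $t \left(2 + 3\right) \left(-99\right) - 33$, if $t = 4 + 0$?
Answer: $-2013$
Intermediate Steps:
$t = 4$
$t \left(2 + 3\right) \left(-99\right) - 33 = 4 \left(2 + 3\right) \left(-99\right) - 33 = 4 \cdot 5 \left(-99\right) - 33 = 20 \left(-99\right) - 33 = -1980 - 33 = -2013$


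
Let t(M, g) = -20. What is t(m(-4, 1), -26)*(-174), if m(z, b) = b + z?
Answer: 3480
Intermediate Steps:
t(m(-4, 1), -26)*(-174) = -20*(-174) = 3480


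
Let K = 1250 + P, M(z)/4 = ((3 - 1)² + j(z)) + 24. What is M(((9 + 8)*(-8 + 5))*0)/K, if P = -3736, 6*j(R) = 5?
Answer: -173/3729 ≈ -0.046393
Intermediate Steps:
j(R) = ⅚ (j(R) = (⅙)*5 = ⅚)
M(z) = 346/3 (M(z) = 4*(((3 - 1)² + ⅚) + 24) = 4*((2² + ⅚) + 24) = 4*((4 + ⅚) + 24) = 4*(29/6 + 24) = 4*(173/6) = 346/3)
K = -2486 (K = 1250 - 3736 = -2486)
M(((9 + 8)*(-8 + 5))*0)/K = (346/3)/(-2486) = (346/3)*(-1/2486) = -173/3729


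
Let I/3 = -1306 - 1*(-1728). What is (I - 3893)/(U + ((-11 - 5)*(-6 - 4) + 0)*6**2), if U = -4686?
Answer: -2627/1074 ≈ -2.4460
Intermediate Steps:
I = 1266 (I = 3*(-1306 - 1*(-1728)) = 3*(-1306 + 1728) = 3*422 = 1266)
(I - 3893)/(U + ((-11 - 5)*(-6 - 4) + 0)*6**2) = (1266 - 3893)/(-4686 + ((-11 - 5)*(-6 - 4) + 0)*6**2) = -2627/(-4686 + (-16*(-10) + 0)*36) = -2627/(-4686 + (160 + 0)*36) = -2627/(-4686 + 160*36) = -2627/(-4686 + 5760) = -2627/1074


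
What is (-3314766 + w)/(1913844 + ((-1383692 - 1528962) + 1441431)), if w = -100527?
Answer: -3415293/442621 ≈ -7.7161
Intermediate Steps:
(-3314766 + w)/(1913844 + ((-1383692 - 1528962) + 1441431)) = (-3314766 - 100527)/(1913844 + ((-1383692 - 1528962) + 1441431)) = -3415293/(1913844 + (-2912654 + 1441431)) = -3415293/(1913844 - 1471223) = -3415293/442621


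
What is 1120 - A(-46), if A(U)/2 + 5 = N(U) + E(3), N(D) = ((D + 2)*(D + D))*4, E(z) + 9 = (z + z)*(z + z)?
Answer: -31308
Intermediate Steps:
E(z) = -9 + 4*z**2 (E(z) = -9 + (z + z)*(z + z) = -9 + (2*z)*(2*z) = -9 + 4*z**2)
N(D) = 8*D*(2 + D) (N(D) = ((2 + D)*(2*D))*4 = (2*D*(2 + D))*4 = 8*D*(2 + D))
A(U) = 44 + 16*U*(2 + U) (A(U) = -10 + 2*(8*U*(2 + U) + (-9 + 4*3**2)) = -10 + 2*(8*U*(2 + U) + (-9 + 4*9)) = -10 + 2*(8*U*(2 + U) + (-9 + 36)) = -10 + 2*(8*U*(2 + U) + 27) = -10 + 2*(27 + 8*U*(2 + U)) = -10 + (54 + 16*U*(2 + U)) = 44 + 16*U*(2 + U))
1120 - A(-46) = 1120 - (44 + 16*(-46)*(2 - 46)) = 1120 - (44 + 16*(-46)*(-44)) = 1120 - (44 + 32384) = 1120 - 1*32428 = 1120 - 32428 = -31308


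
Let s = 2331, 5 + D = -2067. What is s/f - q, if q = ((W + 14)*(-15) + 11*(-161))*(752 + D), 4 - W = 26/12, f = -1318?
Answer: -3494310291/1318 ≈ -2.6512e+6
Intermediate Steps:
D = -2072 (D = -5 - 2067 = -2072)
W = 11/6 (W = 4 - 26/12 = 4 - 1*13/6 = 4 - 13/6 = 11/6 ≈ 1.8333)
q = 2651220 (q = ((11/6 + 14)*(-15) + 11*(-161))*(752 - 2072) = ((95/6)*(-15) - 1771)*(-1320) = (-475/2 - 1771)*(-1320) = -4017/2*(-1320) = 2651220)
s/f - q = 2331/(-1318) - 1*2651220 = 2331*(-1/1318) - 2651220 = -2331/1318 - 2651220 = -3494310291/1318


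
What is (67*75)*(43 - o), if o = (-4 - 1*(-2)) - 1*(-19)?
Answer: 130650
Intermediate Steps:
o = 17 (o = (-4 + 2) + 19 = -2 + 19 = 17)
(67*75)*(43 - o) = (67*75)*(43 - 1*17) = 5025*(43 - 17) = 5025*26 = 130650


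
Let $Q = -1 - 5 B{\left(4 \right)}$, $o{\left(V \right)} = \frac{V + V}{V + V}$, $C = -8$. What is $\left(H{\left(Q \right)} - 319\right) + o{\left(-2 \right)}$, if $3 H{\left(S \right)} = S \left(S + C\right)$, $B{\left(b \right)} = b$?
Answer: $-115$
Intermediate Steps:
$o{\left(V \right)} = 1$ ($o{\left(V \right)} = \frac{2 V}{2 V} = 2 V \frac{1}{2 V} = 1$)
$Q = -21$ ($Q = -1 - 20 = -21$)
$H{\left(S \right)} = \frac{S \left(-8 + S\right)}{3}$ ($H{\left(S \right)} = \frac{S \left(S - 8\right)}{3} = \frac{S \left(-8 + S\right)}{3}$)
$\left(H{\left(Q \right)} - 319\right) + o{\left(-2 \right)} = \left(\frac{1}{3} \left(-21\right) \left(-8 - 21\right) - 319\right) + 1 = \left(\frac{1}{3} \left(-21\right) \left(-29\right) - 319\right) + 1 = \left(203 - 319\right) + 1 = -116 + 1 = -115$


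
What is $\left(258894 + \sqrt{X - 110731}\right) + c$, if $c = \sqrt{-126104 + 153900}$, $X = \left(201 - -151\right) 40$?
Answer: $258894 + 2 \sqrt{6949} + 3 i \sqrt{10739} \approx 2.5906 \cdot 10^{5} + 310.89 i$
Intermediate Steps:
$X = 14080$ ($X = \left(201 + 151\right) 40 = 352 \cdot 40 = 14080$)
$c = 2 \sqrt{6949}$ ($c = \sqrt{27796} = 2 \sqrt{6949} \approx 166.72$)
$\left(258894 + \sqrt{X - 110731}\right) + c = \left(258894 + \sqrt{14080 - 110731}\right) + 2 \sqrt{6949} = \left(258894 + \sqrt{-96651}\right) + 2 \sqrt{6949} = \left(258894 + 3 i \sqrt{10739}\right) + 2 \sqrt{6949} = 258894 + 2 \sqrt{6949} + 3 i \sqrt{10739}$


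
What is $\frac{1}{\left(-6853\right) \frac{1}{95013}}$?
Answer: $- \frac{95013}{6853} \approx -13.864$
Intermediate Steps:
$\frac{1}{\left(-6853\right) \frac{1}{95013}} = \frac{1}{- \frac{6853}{95013}} = - \frac{95013}{6853}$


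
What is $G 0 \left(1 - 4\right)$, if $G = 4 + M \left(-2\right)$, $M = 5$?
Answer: $0$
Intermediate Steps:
$G = -6$ ($G = 4 + 5 \left(-2\right) = 4 - 10 = -6$)
$G 0 \left(1 - 4\right) = - 6 \cdot 0 \left(1 - 4\right) = - 6 \cdot 0 \left(-3\right) = \left(-6\right) 0 = 0$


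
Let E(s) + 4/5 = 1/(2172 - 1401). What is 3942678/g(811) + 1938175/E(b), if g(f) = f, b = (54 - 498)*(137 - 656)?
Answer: -6047380505313/2497069 ≈ -2.4218e+6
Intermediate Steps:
b = 230436 (b = -444*(-519) = 230436)
E(s) = -3079/3855 (E(s) = -4/5 + 1/(2172 - 1401) = -4/5 + 1/771 = -3079/3855)
3942678/g(811) + 1938175/E(b) = 3942678/811 + 1938175/(-3079/3855) = 3942678*(1/811) + 1938175*(-3855/3079) = 3942678/811 - 7471664625/3079 = -6047380505313/2497069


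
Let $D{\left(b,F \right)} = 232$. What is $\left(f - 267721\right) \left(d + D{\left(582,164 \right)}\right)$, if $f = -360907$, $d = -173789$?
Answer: $109102789796$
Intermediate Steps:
$\left(f - 267721\right) \left(d + D{\left(582,164 \right)}\right) = \left(-360907 - 267721\right) \left(-173789 + 232\right) = \left(-628628\right) \left(-173557\right) = 109102789796$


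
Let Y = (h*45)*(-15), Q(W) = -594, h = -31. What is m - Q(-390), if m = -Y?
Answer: -20331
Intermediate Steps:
Y = 20925 (Y = -31*45*(-15) = -1395*(-15) = 20925)
m = -20925 (m = -1*20925 = -20925)
m - Q(-390) = -20925 - 1*(-594) = -20925 + 594 = -20331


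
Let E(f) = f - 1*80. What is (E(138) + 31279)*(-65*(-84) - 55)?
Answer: 169376485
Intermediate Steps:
E(f) = -80 + f (E(f) = f - 80 = -80 + f)
(E(138) + 31279)*(-65*(-84) - 55) = ((-80 + 138) + 31279)*(-65*(-84) - 55) = (58 + 31279)*(5460 - 55) = 31337*5405 = 169376485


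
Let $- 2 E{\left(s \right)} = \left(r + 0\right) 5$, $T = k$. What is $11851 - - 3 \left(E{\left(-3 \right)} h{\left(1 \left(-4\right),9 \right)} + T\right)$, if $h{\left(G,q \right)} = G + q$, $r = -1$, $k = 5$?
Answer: $\frac{23807}{2} \approx 11904.0$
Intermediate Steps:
$T = 5$
$E{\left(s \right)} = \frac{5}{2}$ ($E{\left(s \right)} = - \frac{\left(-1 + 0\right) 5}{2} = - \frac{\left(-1\right) 5}{2} = \left(- \frac{1}{2}\right) \left(-5\right) = \frac{5}{2}$)
$11851 - - 3 \left(E{\left(-3 \right)} h{\left(1 \left(-4\right),9 \right)} + T\right) = 11851 - - 3 \left(\frac{5 \left(1 \left(-4\right) + 9\right)}{2} + 5\right) = 11851 - - 3 \left(\frac{5 \left(-4 + 9\right)}{2} + 5\right) = 11851 - - 3 \left(\frac{5}{2} \cdot 5 + 5\right) = 11851 - - 3 \left(\frac{25}{2} + 5\right) = 11851 - \left(-3\right) \frac{35}{2} = 11851 - - \frac{105}{2} = 11851 + \frac{105}{2} = \frac{23807}{2}$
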